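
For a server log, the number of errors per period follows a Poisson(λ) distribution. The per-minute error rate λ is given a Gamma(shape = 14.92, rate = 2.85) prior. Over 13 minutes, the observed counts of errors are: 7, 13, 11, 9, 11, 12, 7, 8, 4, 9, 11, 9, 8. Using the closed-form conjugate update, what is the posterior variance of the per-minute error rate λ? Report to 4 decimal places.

0.5331

With a Gamma(shape α, rate β) prior, the Poisson likelihood is conjugate: the posterior is Gamma(α + ΣXᵢ, β + n).
Sum of counts S = 119 over n = 13 minutes.
Posterior: Gamma(α+S, β+n) = Gamma(14.92+119, 2.85+13) = Gamma(133.92, 15.85).
Var = α/β² = 133.92/15.85² = 0.5331.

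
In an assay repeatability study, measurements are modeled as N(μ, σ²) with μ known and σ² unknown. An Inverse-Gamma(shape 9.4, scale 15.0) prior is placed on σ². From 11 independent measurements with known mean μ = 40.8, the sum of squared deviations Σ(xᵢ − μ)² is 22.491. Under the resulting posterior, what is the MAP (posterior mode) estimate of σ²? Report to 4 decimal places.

1.6507

With known mean μ and an Inverse-Gamma(α, β) prior on σ², the Normal likelihood is conjugate: posterior is Inv-Gamma(α + n/2, β + Σ(xᵢ−μ)²/2).
Posterior: Inv-Gamma(9.4 + 11/2, 15.0 + 22.491/2) = Inv-Gamma(14.90, 26.2455).
Mode = β/(α+1) = 26.2455/15.90 = 1.6507.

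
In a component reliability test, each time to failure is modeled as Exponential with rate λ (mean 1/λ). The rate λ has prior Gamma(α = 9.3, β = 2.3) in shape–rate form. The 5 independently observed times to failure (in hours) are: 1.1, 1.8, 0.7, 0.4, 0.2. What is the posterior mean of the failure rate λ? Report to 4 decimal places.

2.2000

With a Gamma(shape α, rate β) prior on the exponential rate λ, the posterior after n observations with total T = Σxᵢ is Gamma(α+n, β+T).
Sum of observations T = 4.2 hours; n = 5.
Posterior: Gamma(9.3+5, 2.3+4.2) = Gamma(14.3, 6.5).
Posterior mean of λ = α/β = 14.3/6.5 = 2.2000.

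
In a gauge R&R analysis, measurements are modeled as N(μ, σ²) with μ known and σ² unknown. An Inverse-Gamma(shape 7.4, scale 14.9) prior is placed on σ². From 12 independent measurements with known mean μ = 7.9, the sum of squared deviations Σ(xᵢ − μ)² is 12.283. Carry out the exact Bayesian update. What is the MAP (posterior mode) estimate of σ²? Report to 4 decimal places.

1.4612

With known mean μ and an Inverse-Gamma(α, β) prior on σ², the Normal likelihood is conjugate: posterior is Inv-Gamma(α + n/2, β + Σ(xᵢ−μ)²/2).
Posterior: Inv-Gamma(7.4 + 12/2, 14.9 + 12.283/2) = Inv-Gamma(13.40, 21.0415).
Mode = β/(α+1) = 21.0415/14.40 = 1.4612.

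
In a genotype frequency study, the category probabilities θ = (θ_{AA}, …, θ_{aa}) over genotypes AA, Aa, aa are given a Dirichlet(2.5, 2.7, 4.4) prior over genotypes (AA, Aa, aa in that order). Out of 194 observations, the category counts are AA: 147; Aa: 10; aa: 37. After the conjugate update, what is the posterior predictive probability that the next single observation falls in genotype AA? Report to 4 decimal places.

The Dirichlet prior is conjugate to the Multinomial likelihood: each posterior αⱼ = prior αⱼ + observed count nⱼ.
Posterior concentration: (149.5, 12.7, 41.4), total = 203.6.
P(next = AA | data) = α_{AA}/Σα = 0.7343.

0.7343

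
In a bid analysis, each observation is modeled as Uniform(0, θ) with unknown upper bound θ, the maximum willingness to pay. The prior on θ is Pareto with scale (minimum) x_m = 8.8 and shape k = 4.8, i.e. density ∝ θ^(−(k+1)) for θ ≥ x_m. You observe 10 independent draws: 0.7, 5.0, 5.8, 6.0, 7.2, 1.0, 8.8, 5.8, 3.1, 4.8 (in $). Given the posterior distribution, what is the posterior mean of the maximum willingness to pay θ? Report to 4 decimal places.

9.4377

A Pareto(scale x_m, shape k) prior on the upper bound θ of Uniform(0, θ) is conjugate: posterior is Pareto(max(x_m, max xᵢ), k + n).
Sample maximum = 8.8; prior scale x_m = 8.8 → posterior scale = max = 8.8.
Posterior shape = 4.8 + 10 = 14.8.
E[θ|data] = k·x_m/(k−1) = 14.8·8.8/13.8 = 9.4377.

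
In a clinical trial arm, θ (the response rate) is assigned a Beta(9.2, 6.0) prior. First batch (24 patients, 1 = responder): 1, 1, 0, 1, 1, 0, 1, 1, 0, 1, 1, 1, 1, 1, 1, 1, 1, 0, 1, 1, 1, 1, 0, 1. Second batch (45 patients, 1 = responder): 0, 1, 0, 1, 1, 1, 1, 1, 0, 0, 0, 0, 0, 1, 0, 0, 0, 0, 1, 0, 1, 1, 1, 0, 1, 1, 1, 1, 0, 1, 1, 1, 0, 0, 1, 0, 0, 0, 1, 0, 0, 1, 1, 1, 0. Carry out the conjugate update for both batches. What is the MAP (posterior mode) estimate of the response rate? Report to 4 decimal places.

0.6107

The Beta prior is conjugate to a Binomial/Bernoulli likelihood; the update adds successes to α and failures to β.
After batch 1: Beta(9.2+19, 6.0+5) = Beta(28.2, 11.0).
After batch 2: Beta(28.2+23, 11.0+22) = Beta(51.2, 33.0).
Mode of Beta(a,b) for a,b>1 is (a−1)/(a+b−2) = 50.2/82.2 = 0.6107.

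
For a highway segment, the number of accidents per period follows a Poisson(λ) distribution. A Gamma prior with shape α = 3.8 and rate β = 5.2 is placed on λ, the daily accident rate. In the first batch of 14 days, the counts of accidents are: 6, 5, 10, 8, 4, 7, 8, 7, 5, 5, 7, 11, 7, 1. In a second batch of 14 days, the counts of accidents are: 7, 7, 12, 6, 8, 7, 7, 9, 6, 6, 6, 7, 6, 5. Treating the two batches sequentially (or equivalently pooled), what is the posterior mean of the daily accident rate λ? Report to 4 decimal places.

With a Gamma(shape α, rate β) prior, the Poisson likelihood is conjugate: the posterior is Gamma(α + ΣXᵢ, β + n).
Batch 1: sum of counts S = 91 over n = 14 days.
After batch 1: Gamma(α+S, β+n) = Gamma(3.8+91, 5.2+14) = Gamma(94.8, 19.2).
Batch 2: sum of counts S = 99 over n = 14 days.
After batch 2: Gamma(α+S, β+n) = Gamma(94.8+99, 19.2+14) = Gamma(193.8, 33.2).
Posterior mean = α/β = 193.8/33.2 = 5.8373.

5.8373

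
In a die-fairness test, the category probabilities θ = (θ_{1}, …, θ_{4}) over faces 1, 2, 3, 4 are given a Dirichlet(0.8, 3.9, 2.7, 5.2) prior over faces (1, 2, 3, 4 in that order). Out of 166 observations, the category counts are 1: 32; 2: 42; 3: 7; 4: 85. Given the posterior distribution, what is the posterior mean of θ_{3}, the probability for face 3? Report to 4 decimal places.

The Dirichlet prior is conjugate to the Multinomial likelihood: each posterior αⱼ = prior αⱼ + observed count nⱼ.
Posterior concentration: (32.8, 45.9, 9.7, 90.2), total = 178.6.
E[θ_{3}|data] = α_{3}/Σα = 9.7/178.6 = 0.0543.

0.0543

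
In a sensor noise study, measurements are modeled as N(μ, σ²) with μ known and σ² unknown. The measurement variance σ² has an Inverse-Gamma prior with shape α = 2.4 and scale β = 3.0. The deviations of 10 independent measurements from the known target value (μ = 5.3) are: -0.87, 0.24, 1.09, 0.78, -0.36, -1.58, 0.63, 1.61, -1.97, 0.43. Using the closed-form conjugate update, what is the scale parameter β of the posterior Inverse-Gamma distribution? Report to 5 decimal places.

With known mean μ and an Inverse-Gamma(α, β) prior on σ², the Normal likelihood is conjugate: posterior is Inv-Gamma(α + n/2, β + Σ(xᵢ−μ)²/2).
Σ(xᵢ−μ)² = (-0.87)² + (0.24)² + (1.09)² + (0.78)² + (-0.36)² + (-1.58)² + (0.63)² + (1.61)² + (-1.97)² + (0.43)² = 12.2918.
Posterior: Inv-Gamma(2.4 + 10/2, 3.0 + 12.2918/2) = Inv-Gamma(7.40, 9.14590).
Posterior β = 9.14590.

9.14590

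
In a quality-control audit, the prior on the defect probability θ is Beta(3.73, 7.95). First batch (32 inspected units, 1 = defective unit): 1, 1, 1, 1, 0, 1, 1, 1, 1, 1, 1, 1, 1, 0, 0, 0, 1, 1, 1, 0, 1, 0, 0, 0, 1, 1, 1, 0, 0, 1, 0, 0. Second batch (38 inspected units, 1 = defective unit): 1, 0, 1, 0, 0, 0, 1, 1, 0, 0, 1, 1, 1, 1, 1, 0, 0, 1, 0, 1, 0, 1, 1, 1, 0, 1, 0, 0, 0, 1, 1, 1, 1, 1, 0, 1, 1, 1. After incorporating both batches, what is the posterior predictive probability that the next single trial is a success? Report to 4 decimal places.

0.5721

The Beta prior is conjugate to a Binomial/Bernoulli likelihood; the update adds successes to α and failures to β.
After batch 1: Beta(3.73+20, 7.95+12) = Beta(23.73, 19.95).
After batch 2: Beta(23.73+23, 19.95+15) = Beta(46.73, 34.95).
For a single future Bernoulli trial, P(success | data) = α/(α+β) = 0.5721.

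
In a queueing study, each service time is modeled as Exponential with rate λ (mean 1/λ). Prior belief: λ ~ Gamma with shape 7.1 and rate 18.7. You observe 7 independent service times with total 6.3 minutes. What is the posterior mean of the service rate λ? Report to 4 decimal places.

0.5640

With a Gamma(shape α, rate β) prior on the exponential rate λ, the posterior after n observations with total T = Σxᵢ is Gamma(α+n, β+T).
Posterior: Gamma(7.1+7, 18.7+6.3) = Gamma(14.1, 25.0).
Posterior mean of λ = α/β = 14.1/25.0 = 0.5640.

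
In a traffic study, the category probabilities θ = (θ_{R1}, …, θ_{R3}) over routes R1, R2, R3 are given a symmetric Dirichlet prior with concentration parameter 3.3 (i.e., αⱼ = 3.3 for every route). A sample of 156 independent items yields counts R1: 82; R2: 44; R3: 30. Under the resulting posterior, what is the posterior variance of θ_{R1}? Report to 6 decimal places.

The Dirichlet prior is conjugate to the Multinomial likelihood: each posterior αⱼ = prior αⱼ + observed count nⱼ.
Posterior concentration: (85.3, 47.3, 33.3), total = 165.9.
Var[θ_j] = α_j(Σα−α_j)/((Σα)²(Σα+1)) = 85.3·80.6/(165.9²·166.9) = 0.001497.

0.001497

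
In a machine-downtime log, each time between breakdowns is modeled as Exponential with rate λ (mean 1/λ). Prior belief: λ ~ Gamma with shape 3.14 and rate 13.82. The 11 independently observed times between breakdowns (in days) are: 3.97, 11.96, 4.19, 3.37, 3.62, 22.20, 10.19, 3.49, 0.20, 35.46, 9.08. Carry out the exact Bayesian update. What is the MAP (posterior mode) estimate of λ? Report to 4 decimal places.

With a Gamma(shape α, rate β) prior on the exponential rate λ, the posterior after n observations with total T = Σxᵢ is Gamma(α+n, β+T).
Sum of observations T = 107.73 days; n = 11.
Posterior: Gamma(3.14+11, 13.82+107.73) = Gamma(14.14, 121.55).
Mode = (α−1)/β = 0.1081.

0.1081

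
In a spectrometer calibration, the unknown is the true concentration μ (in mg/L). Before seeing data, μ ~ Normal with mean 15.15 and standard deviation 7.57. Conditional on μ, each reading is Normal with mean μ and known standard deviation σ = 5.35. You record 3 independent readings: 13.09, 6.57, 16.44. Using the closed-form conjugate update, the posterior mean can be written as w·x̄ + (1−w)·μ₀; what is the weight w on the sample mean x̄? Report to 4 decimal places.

0.8573

For Normal data with known variance σ², a Normal(μ₀, σ₀²) prior on μ is conjugate. Posterior precision = 1/σ₀² + n/σ²; posterior mean is the precision-weighted average of μ₀ and x̄.
σ₀² = 7.57² = 57.3049, σ² = 5.35² = 28.6225. Prior precision 1/σ₀² = 1/57.3049; data precision n/σ² = 3/28.6225.
w = (n/σ²)/(1/σ₀² + n/σ²) = n·σ₀²/(σ² + n·σ₀²) = 3·57.3049/(28.6225 + 3·57.3049) = 171.9147/200.5372 = 0.8573.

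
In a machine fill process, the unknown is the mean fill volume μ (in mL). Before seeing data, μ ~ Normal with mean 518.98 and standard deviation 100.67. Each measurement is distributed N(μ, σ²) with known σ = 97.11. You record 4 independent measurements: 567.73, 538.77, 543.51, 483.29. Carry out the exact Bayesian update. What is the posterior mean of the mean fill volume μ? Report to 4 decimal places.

530.6177

For Normal data with known variance σ², a Normal(μ₀, σ₀²) prior on μ is conjugate. Posterior precision = 1/σ₀² + n/σ²; posterior mean is the precision-weighted average of μ₀ and x̄.
Σxᵢ = 567.73 + 538.77 + 543.51 + 483.29 = 2133.3, so n·x̄ = 2133.3.
σ₀² = 100.67² = 10134.4489, σ² = 97.11² = 9430.3521; σ² + n·σ₀² = 9430.3521 + 4·10134.4489 = 49968.1477.
Posterior mean = (μ₀/σ₀² + n·x̄/σ²)/(1/σ₀² + n/σ²) = (σ²·μ₀ + σ₀²·n·x̄)/(σ² + n·σ₀²) = (9430.3521·518.98 + 10134.4489·2133.3)/49968.1477 = 26513983.971228/49968.1477 = 530.6177.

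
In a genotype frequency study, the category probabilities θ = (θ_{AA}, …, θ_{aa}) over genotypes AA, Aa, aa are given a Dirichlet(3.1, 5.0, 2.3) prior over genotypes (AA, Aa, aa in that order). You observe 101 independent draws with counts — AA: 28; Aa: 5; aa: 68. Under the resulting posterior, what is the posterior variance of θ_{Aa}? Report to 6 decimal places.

The Dirichlet prior is conjugate to the Multinomial likelihood: each posterior αⱼ = prior αⱼ + observed count nⱼ.
Posterior concentration: (31.1, 10.0, 70.3), total = 111.4.
Var[θ_j] = α_j(Σα−α_j)/((Σα)²(Σα+1)) = 10.0·101.4/(111.4²·112.4) = 0.000727.

0.000727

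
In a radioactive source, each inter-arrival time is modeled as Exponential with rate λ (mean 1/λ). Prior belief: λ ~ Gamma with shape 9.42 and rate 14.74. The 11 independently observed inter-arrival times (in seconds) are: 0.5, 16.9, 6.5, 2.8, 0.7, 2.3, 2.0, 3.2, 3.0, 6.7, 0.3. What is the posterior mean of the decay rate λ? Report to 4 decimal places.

With a Gamma(shape α, rate β) prior on the exponential rate λ, the posterior after n observations with total T = Σxᵢ is Gamma(α+n, β+T).
Sum of observations T = 44.9 seconds; n = 11.
Posterior: Gamma(9.42+11, 14.74+44.9) = Gamma(20.42, 59.64).
Posterior mean of λ = α/β = 20.42/59.64 = 0.3424.

0.3424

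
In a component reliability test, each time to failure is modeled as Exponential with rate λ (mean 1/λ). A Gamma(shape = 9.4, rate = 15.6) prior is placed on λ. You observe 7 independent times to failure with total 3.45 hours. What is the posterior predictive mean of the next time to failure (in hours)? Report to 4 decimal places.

1.2370

With a Gamma(shape α, rate β) prior on the exponential rate λ, the posterior after n observations with total T = Σxᵢ is Gamma(α+n, β+T).
Posterior: Gamma(9.4+7, 15.6+3.45) = Gamma(16.4, 19.05).
The predictive distribution for the next observation is Lomax; its mean is β/(α−1) = 19.05/15.4 = 1.2370.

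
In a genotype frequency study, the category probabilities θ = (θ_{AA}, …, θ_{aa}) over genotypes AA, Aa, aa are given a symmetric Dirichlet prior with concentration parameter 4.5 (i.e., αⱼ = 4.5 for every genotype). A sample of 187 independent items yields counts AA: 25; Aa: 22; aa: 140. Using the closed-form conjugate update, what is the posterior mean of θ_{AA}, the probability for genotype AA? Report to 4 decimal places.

0.1471

The Dirichlet prior is conjugate to the Multinomial likelihood: each posterior αⱼ = prior αⱼ + observed count nⱼ.
Posterior concentration: (29.5, 26.5, 144.5), total = 200.5.
E[θ_{AA}|data] = α_{AA}/Σα = 29.5/200.5 = 0.1471.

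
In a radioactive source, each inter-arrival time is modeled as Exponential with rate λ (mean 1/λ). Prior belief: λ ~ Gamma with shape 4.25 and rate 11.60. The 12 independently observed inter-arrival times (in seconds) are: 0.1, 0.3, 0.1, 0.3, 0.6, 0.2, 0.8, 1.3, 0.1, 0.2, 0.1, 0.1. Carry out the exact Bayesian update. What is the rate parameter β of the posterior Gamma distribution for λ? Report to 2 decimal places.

15.80

With a Gamma(shape α, rate β) prior on the exponential rate λ, the posterior after n observations with total T = Σxᵢ is Gamma(α+n, β+T).
Sum of observations T = 4.2 seconds; n = 12.
Posterior: Gamma(4.25+12, 11.60+4.2) = Gamma(16.25, 15.80).
Posterior β = 15.80.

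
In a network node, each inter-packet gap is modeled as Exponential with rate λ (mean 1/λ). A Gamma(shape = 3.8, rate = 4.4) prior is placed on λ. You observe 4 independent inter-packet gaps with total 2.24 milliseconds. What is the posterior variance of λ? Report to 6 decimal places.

0.176912

With a Gamma(shape α, rate β) prior on the exponential rate λ, the posterior after n observations with total T = Σxᵢ is Gamma(α+n, β+T).
Posterior: Gamma(3.8+4, 4.4+2.24) = Gamma(7.8, 6.64).
Var = α/β² = 0.176912.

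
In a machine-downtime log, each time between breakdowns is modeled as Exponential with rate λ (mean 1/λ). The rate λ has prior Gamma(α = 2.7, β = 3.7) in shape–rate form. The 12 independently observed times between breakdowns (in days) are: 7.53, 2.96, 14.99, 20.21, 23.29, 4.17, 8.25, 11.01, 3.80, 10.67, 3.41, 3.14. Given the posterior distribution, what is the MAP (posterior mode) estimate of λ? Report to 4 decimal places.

0.1170

With a Gamma(shape α, rate β) prior on the exponential rate λ, the posterior after n observations with total T = Σxᵢ is Gamma(α+n, β+T).
Sum of observations T = 113.43 days; n = 12.
Posterior: Gamma(2.7+12, 3.7+113.43) = Gamma(14.7, 117.13).
Mode = (α−1)/β = 0.1170.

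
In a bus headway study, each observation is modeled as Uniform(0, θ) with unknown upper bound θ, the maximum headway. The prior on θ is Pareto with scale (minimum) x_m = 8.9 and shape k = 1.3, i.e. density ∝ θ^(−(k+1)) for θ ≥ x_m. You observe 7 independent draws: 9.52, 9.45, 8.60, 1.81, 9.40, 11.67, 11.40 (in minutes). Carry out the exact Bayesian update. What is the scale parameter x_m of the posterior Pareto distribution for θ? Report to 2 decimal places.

A Pareto(scale x_m, shape k) prior on the upper bound θ of Uniform(0, θ) is conjugate: posterior is Pareto(max(x_m, max xᵢ), k + n).
Sample maximum = 11.67; prior scale x_m = 8.9 → posterior scale = max = 11.67.
Posterior shape = 1.3 + 7 = 8.3.
Posterior scale x_m = 11.67.

11.67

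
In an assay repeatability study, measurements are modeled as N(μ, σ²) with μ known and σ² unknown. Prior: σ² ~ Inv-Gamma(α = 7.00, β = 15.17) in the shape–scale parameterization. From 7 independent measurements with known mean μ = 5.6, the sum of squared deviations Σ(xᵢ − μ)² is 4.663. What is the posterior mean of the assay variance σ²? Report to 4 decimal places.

1.8423

With known mean μ and an Inverse-Gamma(α, β) prior on σ², the Normal likelihood is conjugate: posterior is Inv-Gamma(α + n/2, β + Σ(xᵢ−μ)²/2).
Posterior: Inv-Gamma(7.00 + 7/2, 15.17 + 4.663/2) = Inv-Gamma(10.50, 17.5015).
E[σ²|data] = β/(α−1) = 17.5015/9.50 = 1.8423.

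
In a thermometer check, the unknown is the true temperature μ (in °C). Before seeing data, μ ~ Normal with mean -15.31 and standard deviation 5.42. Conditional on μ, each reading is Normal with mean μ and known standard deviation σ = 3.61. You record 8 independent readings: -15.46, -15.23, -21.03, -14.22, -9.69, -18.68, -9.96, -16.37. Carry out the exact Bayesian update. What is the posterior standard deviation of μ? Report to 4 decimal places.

1.2423

For Normal data with known variance σ², a Normal(μ₀, σ₀²) prior on μ is conjugate. Posterior precision = 1/σ₀² + n/σ²; posterior mean is the precision-weighted average of μ₀ and x̄.
σ₀² = 5.42² = 29.3764, σ² = 3.61² = 13.0321; σ² + n·σ₀² = 13.0321 + 8·29.3764 = 248.0433.
Posterior precision = 1/σ₀² + n/σ² = 1/29.3764 + 8/13.0321 = (σ² + n·σ₀²)/(σ₀²σ²) = 248.0433/(29.3764·13.0321); posterior variance σₙ² = σ₀²σ²/(σ² + n·σ₀²) = 29.3764·13.0321/248.0433 = 1.543425.
Posterior SD = √σₙ² = √(29.3764·13.0321/248.0433) = 1.2423.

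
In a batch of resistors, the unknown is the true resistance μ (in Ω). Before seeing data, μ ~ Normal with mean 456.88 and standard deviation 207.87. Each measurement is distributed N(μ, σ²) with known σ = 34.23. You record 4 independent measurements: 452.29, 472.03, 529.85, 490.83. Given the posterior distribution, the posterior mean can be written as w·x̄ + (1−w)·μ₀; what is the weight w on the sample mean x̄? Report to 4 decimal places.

0.9933

For Normal data with known variance σ², a Normal(μ₀, σ₀²) prior on μ is conjugate. Posterior precision = 1/σ₀² + n/σ²; posterior mean is the precision-weighted average of μ₀ and x̄.
σ₀² = 207.87² = 43209.9369, σ² = 34.23² = 1171.6929. Prior precision 1/σ₀² = 1/43209.9369; data precision n/σ² = 4/1171.6929.
w = (n/σ²)/(1/σ₀² + n/σ²) = n·σ₀²/(σ² + n·σ₀²) = 4·43209.9369/(1171.6929 + 4·43209.9369) = 172839.7476/174011.4405 = 0.9933.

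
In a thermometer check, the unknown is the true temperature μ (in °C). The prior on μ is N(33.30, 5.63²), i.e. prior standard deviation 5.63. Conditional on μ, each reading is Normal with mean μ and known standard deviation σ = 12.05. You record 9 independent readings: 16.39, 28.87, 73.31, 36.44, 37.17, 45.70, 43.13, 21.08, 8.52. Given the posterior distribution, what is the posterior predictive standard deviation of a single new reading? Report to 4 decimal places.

12.4858

For Normal data with known variance σ², a Normal(μ₀, σ₀²) prior on μ is conjugate. Posterior precision = 1/σ₀² + n/σ²; posterior mean is the precision-weighted average of μ₀ and x̄.
σ₀² = 5.63² = 31.6969, σ² = 12.05² = 145.2025; σ² + n·σ₀² = 145.2025 + 9·31.6969 = 430.4746.
Posterior precision = 1/σ₀² + n/σ² = 1/31.6969 + 9/145.2025 = (σ² + n·σ₀²)/(σ₀²σ²) = 430.4746/(31.6969·145.2025); posterior variance σₙ² = σ₀²σ²/(σ² + n·σ₀²) = 31.6969·145.2025/430.4746 = 10.691616.
Predictive variance for one new observation = σₙ² + σ² = 31.6969·145.2025/430.4746 + 145.2025 = σ²·(σ₀² + 430.4746)/430.4746 = 145.2025·462.1715/430.4746 = 155.894116; SD = √(145.2025·462.1715/430.4746) = 12.4858.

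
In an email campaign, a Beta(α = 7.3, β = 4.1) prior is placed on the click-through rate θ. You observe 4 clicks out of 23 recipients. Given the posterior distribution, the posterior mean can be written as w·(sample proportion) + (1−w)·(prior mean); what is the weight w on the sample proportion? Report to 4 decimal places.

The Beta prior is conjugate to a Binomial/Bernoulli likelihood; the update adds successes to α and failures to β.
Posterior mean = (α₀+k)/(α₀+β₀+n) = [n/(α₀+β₀+n)]·(k/n) + [(α₀+β₀)/(α₀+β₀+n)]·α₀/(α₀+β₀), so only n and the prior enter the weight.
The weight on the data is w = n/(α₀+β₀+n) = 23/(7.3+4.1+23) = 23/34.4 = 0.6686.

0.6686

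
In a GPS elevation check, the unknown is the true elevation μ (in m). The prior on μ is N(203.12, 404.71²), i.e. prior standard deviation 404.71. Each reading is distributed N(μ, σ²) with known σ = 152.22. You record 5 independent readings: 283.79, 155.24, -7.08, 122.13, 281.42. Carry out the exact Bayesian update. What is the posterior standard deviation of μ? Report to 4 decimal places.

For Normal data with known variance σ², a Normal(μ₀, σ₀²) prior on μ is conjugate. Posterior precision = 1/σ₀² + n/σ²; posterior mean is the precision-weighted average of μ₀ and x̄.
σ₀² = 404.71² = 163790.1841, σ² = 152.22² = 23170.9284; σ² + n·σ₀² = 23170.9284 + 5·163790.1841 = 842121.8489.
Posterior precision = 1/σ₀² + n/σ² = 1/163790.1841 + 5/23170.9284 = (σ² + n·σ₀²)/(σ₀²σ²) = 842121.8489/(163790.1841·23170.9284); posterior variance σₙ² = σ₀²σ²/(σ² + n·σ₀²) = 163790.1841·23170.9284/842121.8489 = 4506.676360.
Posterior SD = √σₙ² = √(163790.1841·23170.9284/842121.8489) = 67.1318.

67.1318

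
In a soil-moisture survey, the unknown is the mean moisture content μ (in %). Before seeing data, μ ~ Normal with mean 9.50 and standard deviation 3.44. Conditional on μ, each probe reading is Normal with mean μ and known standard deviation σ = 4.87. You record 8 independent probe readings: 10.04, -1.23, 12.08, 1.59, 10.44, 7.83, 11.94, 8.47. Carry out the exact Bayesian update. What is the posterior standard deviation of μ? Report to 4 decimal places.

1.5397

For Normal data with known variance σ², a Normal(μ₀, σ₀²) prior on μ is conjugate. Posterior precision = 1/σ₀² + n/σ²; posterior mean is the precision-weighted average of μ₀ and x̄.
σ₀² = 3.44² = 11.8336, σ² = 4.87² = 23.7169; σ² + n·σ₀² = 23.7169 + 8·11.8336 = 118.3857.
Posterior precision = 1/σ₀² + n/σ² = 1/11.8336 + 8/23.7169 = (σ² + n·σ₀²)/(σ₀²σ²) = 118.3857/(11.8336·23.7169); posterior variance σₙ² = σ₀²σ²/(σ² + n·σ₀²) = 11.8336·23.7169/118.3857 = 2.370694.
Posterior SD = √σₙ² = √(11.8336·23.7169/118.3857) = 1.5397.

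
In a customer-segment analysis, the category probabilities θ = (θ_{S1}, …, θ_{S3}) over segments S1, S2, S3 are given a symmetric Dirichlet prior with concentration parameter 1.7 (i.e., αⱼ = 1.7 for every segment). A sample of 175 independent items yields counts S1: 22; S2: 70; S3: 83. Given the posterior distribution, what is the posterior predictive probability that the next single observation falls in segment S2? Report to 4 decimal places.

The Dirichlet prior is conjugate to the Multinomial likelihood: each posterior αⱼ = prior αⱼ + observed count nⱼ.
Posterior concentration: (23.7, 71.7, 84.7), total = 180.1.
P(next = S2 | data) = α_{S2}/Σα = 0.3981.

0.3981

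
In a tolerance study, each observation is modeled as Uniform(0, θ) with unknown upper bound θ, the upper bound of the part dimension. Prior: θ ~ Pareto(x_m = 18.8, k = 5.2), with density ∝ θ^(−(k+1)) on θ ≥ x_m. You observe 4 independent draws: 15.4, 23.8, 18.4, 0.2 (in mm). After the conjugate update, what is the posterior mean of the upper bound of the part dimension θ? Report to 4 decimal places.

A Pareto(scale x_m, shape k) prior on the upper bound θ of Uniform(0, θ) is conjugate: posterior is Pareto(max(x_m, max xᵢ), k + n).
Sample maximum = 23.8; prior scale x_m = 18.8 → posterior scale = max = 23.8.
Posterior shape = 5.2 + 4 = 9.2.
E[θ|data] = k·x_m/(k−1) = 9.2·23.8/8.2 = 26.7024.

26.7024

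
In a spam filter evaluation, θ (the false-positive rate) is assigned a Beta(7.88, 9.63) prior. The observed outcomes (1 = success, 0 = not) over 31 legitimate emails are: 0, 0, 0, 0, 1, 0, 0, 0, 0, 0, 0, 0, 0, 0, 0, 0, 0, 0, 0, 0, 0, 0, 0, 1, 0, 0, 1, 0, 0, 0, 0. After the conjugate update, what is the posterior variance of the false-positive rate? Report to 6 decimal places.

0.003514

The Beta prior is conjugate to a Binomial/Bernoulli likelihood; the update adds successes to α and failures to β.
Posterior: Beta(α+k, β+n−k) = Beta(7.88+3, 9.63+28) = Beta(10.88, 37.63).
Var = αβ/((α+β)²(α+β+1)) = 10.88·37.63/(48.51²·49.51) = 0.003514.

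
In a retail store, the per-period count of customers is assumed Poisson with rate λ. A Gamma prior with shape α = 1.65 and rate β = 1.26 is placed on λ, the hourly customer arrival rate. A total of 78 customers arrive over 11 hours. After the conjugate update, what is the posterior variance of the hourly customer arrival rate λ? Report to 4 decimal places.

With a Gamma(shape α, rate β) prior, the Poisson likelihood is conjugate: the posterior is Gamma(α + ΣXᵢ, β + n).
Posterior: Gamma(α+S, β+n) = Gamma(1.65+78, 1.26+11) = Gamma(79.65, 12.26).
Var = α/β² = 79.65/12.26² = 0.5299.

0.5299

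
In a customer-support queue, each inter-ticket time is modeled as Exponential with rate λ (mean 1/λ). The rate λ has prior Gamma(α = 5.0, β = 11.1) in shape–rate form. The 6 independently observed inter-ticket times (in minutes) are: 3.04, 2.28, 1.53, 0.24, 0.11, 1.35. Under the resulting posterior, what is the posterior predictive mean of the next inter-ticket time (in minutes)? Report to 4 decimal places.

With a Gamma(shape α, rate β) prior on the exponential rate λ, the posterior after n observations with total T = Σxᵢ is Gamma(α+n, β+T).
Sum of observations T = 8.55 minutes; n = 6.
Posterior: Gamma(5.0+6, 11.1+8.55) = Gamma(11.0, 19.65).
The predictive distribution for the next observation is Lomax; its mean is β/(α−1) = 19.65/10.0 = 1.9650.

1.9650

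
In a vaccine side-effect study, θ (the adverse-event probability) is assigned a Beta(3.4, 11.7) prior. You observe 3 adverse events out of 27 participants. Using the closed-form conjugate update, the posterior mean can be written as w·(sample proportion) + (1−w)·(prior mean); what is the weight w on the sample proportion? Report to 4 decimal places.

0.6413

The Beta prior is conjugate to a Binomial/Bernoulli likelihood; the update adds successes to α and failures to β.
Posterior mean = (α₀+k)/(α₀+β₀+n) = [n/(α₀+β₀+n)]·(k/n) + [(α₀+β₀)/(α₀+β₀+n)]·α₀/(α₀+β₀), so only n and the prior enter the weight.
The weight on the data is w = n/(α₀+β₀+n) = 27/(3.4+11.7+27) = 27/42.1 = 0.6413.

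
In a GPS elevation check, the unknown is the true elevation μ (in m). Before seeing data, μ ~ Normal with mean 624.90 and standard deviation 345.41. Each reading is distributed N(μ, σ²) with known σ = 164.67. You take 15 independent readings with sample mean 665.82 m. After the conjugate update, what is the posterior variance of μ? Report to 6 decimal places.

For Normal data with known variance σ², a Normal(μ₀, σ₀²) prior on μ is conjugate. Posterior precision = 1/σ₀² + n/σ²; posterior mean is the precision-weighted average of μ₀ and x̄.
σ₀² = 345.41² = 119308.0681, σ² = 164.67² = 27116.2089; σ² + n·σ₀² = 27116.2089 + 15·119308.0681 = 1816737.2304.
Posterior precision = 1/σ₀² + n/σ² = 1/119308.0681 + 15/27116.2089 = (σ² + n·σ₀²)/(σ₀²σ²) = 1816737.2304/(119308.0681·27116.2089); posterior variance σₙ² = σ₀²σ²/(σ² + n·σ₀²) = 119308.0681·27116.2089/1816737.2304 = 1780.765233.

1780.765233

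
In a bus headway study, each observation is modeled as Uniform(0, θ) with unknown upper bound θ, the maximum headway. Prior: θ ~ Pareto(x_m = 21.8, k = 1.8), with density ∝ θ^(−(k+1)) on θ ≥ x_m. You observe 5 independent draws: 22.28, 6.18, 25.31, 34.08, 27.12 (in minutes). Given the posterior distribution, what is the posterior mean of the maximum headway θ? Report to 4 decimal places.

39.9559

A Pareto(scale x_m, shape k) prior on the upper bound θ of Uniform(0, θ) is conjugate: posterior is Pareto(max(x_m, max xᵢ), k + n).
Sample maximum = 34.08; prior scale x_m = 21.8 → posterior scale = max = 34.08.
Posterior shape = 1.8 + 5 = 6.8.
E[θ|data] = k·x_m/(k−1) = 6.8·34.08/5.8 = 39.9559.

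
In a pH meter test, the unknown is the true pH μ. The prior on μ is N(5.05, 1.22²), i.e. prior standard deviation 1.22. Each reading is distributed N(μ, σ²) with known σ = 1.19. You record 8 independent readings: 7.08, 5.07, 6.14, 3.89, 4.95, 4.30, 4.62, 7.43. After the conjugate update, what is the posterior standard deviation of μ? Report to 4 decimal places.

0.3977

For Normal data with known variance σ², a Normal(μ₀, σ₀²) prior on μ is conjugate. Posterior precision = 1/σ₀² + n/σ²; posterior mean is the precision-weighted average of μ₀ and x̄.
σ₀² = 1.22² = 1.4884, σ² = 1.19² = 1.4161; σ² + n·σ₀² = 1.4161 + 8·1.4884 = 13.3233.
Posterior precision = 1/σ₀² + n/σ² = 1/1.4884 + 8/1.4161 = (σ² + n·σ₀²)/(σ₀²σ²) = 13.3233/(1.4884·1.4161); posterior variance σₙ² = σ₀²σ²/(σ² + n·σ₀²) = 1.4884·1.4161/13.3233 = 0.158198.
Posterior SD = √σₙ² = √(1.4884·1.4161/13.3233) = 0.3977.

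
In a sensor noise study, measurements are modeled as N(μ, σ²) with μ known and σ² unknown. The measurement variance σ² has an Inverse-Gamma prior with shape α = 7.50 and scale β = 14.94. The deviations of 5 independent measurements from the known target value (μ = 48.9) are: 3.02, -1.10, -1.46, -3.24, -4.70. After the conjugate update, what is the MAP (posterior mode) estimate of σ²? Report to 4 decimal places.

3.4059

With known mean μ and an Inverse-Gamma(α, β) prior on σ², the Normal likelihood is conjugate: posterior is Inv-Gamma(α + n/2, β + Σ(xᵢ−μ)²/2).
Σ(xᵢ−μ)² = (3.02)² + (-1.10)² + (-1.46)² + (-3.24)² + (-4.70)² = 45.0496.
Posterior: Inv-Gamma(7.50 + 5/2, 14.94 + 45.0496/2) = Inv-Gamma(10.00, 37.46480).
Mode = β/(α+1) = 37.46480/11.00 = 3.4059.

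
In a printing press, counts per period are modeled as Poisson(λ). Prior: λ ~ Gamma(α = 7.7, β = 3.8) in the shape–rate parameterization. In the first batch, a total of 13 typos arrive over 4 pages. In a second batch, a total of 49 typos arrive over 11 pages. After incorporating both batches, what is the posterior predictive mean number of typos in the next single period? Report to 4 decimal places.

With a Gamma(shape α, rate β) prior, the Poisson likelihood is conjugate: the posterior is Gamma(α + ΣXᵢ, β + n).
After batch 1: Gamma(α+S, β+n) = Gamma(7.7+13, 3.8+4) = Gamma(20.7, 7.8).
After batch 2: Gamma(α+S, β+n) = Gamma(20.7+49, 7.8+11) = Gamma(69.7, 18.8).
The predictive distribution for one future period is NegBinom with mean α/β = 3.7074.

3.7074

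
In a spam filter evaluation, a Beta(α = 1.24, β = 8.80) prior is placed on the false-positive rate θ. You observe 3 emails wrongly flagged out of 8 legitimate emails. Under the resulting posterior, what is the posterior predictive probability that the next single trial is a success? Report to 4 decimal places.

The Beta prior is conjugate to a Binomial/Bernoulli likelihood; the update adds successes to α and failures to β.
Posterior: Beta(α+k, β+n−k) = Beta(1.24+3, 8.80+5) = Beta(4.24, 13.80).
For a single future Bernoulli trial, P(success | data) = α/(α+β) = 0.2350.

0.2350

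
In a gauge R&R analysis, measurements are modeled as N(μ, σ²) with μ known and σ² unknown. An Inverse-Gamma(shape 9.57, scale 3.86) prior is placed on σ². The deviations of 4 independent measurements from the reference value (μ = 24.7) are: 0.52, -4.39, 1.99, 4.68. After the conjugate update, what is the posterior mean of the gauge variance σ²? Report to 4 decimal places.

2.5130

With known mean μ and an Inverse-Gamma(α, β) prior on σ², the Normal likelihood is conjugate: posterior is Inv-Gamma(α + n/2, β + Σ(xᵢ−μ)²/2).
Σ(xᵢ−μ)² = (0.52)² + (-4.39)² + (1.99)² + (4.68)² = 45.4050.
Posterior: Inv-Gamma(9.57 + 4/2, 3.86 + 45.4050/2) = Inv-Gamma(11.57, 26.56250).
E[σ²|data] = β/(α−1) = 26.56250/10.57 = 2.5130.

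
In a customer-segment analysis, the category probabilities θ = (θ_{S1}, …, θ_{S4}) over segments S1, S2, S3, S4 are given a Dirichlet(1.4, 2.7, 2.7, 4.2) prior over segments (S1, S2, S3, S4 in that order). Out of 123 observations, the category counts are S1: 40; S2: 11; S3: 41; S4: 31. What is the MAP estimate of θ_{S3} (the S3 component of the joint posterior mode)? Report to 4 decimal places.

The Dirichlet prior is conjugate to the Multinomial likelihood: each posterior αⱼ = prior αⱼ + observed count nⱼ.
Posterior concentration: (41.4, 13.7, 43.7, 35.2), total = 134.0.
Joint mode component: (α_{S3}−1)/(Σα−K) = 42.7/130.0 = 0.3285.

0.3285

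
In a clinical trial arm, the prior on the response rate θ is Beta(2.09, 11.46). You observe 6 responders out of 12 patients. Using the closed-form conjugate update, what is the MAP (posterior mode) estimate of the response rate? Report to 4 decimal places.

0.3011

The Beta prior is conjugate to a Binomial/Bernoulli likelihood; the update adds successes to α and failures to β.
Posterior: Beta(α+k, β+n−k) = Beta(2.09+6, 11.46+6) = Beta(8.09, 17.46).
Mode of Beta(a,b) for a,b>1 is (a−1)/(a+b−2) = 7.09/23.55 = 0.3011.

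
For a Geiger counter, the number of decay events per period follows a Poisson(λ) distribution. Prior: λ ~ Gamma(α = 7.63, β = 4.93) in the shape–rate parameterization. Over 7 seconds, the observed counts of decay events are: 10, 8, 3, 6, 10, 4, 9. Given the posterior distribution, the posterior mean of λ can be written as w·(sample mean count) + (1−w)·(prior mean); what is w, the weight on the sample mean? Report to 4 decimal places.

0.5868

With a Gamma(shape α, rate β) prior, the Poisson likelihood is conjugate: the posterior is Gamma(α + ΣXᵢ, β + n).
Posterior mean = (α₀+S)/(β₀+n) = [n/(β₀+n)]·(S/n) + [β₀/(β₀+n)]·(α₀/β₀), so only n and β₀ enter the weight.
Weight on data w = n/(β₀+n) = 7/(4.93+7) = 7/11.93 = 0.5868.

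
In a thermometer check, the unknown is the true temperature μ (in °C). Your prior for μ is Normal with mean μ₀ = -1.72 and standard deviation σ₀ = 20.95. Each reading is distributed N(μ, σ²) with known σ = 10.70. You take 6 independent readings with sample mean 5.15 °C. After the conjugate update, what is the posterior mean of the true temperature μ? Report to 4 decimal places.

For Normal data with known variance σ², a Normal(μ₀, σ₀²) prior on μ is conjugate. Posterior precision = 1/σ₀² + n/σ²; posterior mean is the precision-weighted average of μ₀ and x̄.
n·x̄ = 6·5.15 = 30.9.
σ₀² = 20.95² = 438.9025, σ² = 10.70² = 114.49; σ² + n·σ₀² = 114.49 + 6·438.9025 = 2747.905.
Posterior mean = (μ₀/σ₀² + n·x̄/σ²)/(1/σ₀² + n/σ²) = (σ²·μ₀ + σ₀²·n·x̄)/(σ² + n·σ₀²) = (114.49·(-1.72) + 438.9025·30.9)/2747.905 = 13365.16445/2747.905 = 4.8638.

4.8638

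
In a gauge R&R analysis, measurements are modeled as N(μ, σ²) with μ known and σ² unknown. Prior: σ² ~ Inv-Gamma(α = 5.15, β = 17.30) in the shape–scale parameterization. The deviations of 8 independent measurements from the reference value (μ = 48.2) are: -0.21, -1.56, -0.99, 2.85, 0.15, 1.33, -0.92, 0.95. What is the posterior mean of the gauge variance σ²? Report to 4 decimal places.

With known mean μ and an Inverse-Gamma(α, β) prior on σ², the Normal likelihood is conjugate: posterior is Inv-Gamma(α + n/2, β + Σ(xᵢ−μ)²/2).
Σ(xᵢ−μ)² = (-0.21)² + (-1.56)² + (-0.99)² + (2.85)² + (0.15)² + (1.33)² + (-0.92)² + (0.95)² = 15.1206.
Posterior: Inv-Gamma(5.15 + 8/2, 17.30 + 15.1206/2) = Inv-Gamma(9.15, 24.86030).
E[σ²|data] = β/(α−1) = 24.86030/8.15 = 3.0503.

3.0503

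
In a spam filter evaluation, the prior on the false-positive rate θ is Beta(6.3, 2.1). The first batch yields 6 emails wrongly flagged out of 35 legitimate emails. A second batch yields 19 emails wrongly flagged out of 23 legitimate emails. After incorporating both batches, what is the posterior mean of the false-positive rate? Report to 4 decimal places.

The Beta prior is conjugate to a Binomial/Bernoulli likelihood; the update adds successes to α and failures to β.
After batch 1: Beta(6.3+6, 2.1+29) = Beta(12.3, 31.1).
After batch 2: Beta(12.3+19, 31.1+4) = Beta(31.3, 35.1).
Posterior mean = α/(α+β) = 31.3/66.4 = 0.4714.

0.4714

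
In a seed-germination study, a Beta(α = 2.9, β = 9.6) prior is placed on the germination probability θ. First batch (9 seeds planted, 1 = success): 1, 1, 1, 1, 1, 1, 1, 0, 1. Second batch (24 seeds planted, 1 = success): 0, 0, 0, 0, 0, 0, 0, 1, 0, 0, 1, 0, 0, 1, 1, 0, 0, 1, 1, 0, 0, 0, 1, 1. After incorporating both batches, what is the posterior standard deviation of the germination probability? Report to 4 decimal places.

The Beta prior is conjugate to a Binomial/Bernoulli likelihood; the update adds successes to α and failures to β.
After batch 1: Beta(2.9+8, 9.6+1) = Beta(10.9, 10.6).
After batch 2: Beta(10.9+8, 10.6+16) = Beta(18.9, 26.6).
Var = αβ/((α+β)²(α+β+1)) = 18.9·26.6/(45.5²·46.5) = 0.00522237; SD = √0.00522237 = 0.0723.

0.0723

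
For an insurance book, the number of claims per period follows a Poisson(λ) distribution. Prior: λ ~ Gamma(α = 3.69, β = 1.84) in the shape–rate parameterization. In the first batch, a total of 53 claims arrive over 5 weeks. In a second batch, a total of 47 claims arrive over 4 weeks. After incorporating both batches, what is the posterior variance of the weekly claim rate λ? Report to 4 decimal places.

With a Gamma(shape α, rate β) prior, the Poisson likelihood is conjugate: the posterior is Gamma(α + ΣXᵢ, β + n).
After batch 1: Gamma(α+S, β+n) = Gamma(3.69+53, 1.84+5) = Gamma(56.69, 6.84).
After batch 2: Gamma(α+S, β+n) = Gamma(56.69+47, 6.84+4) = Gamma(103.69, 10.84).
Var = α/β² = 103.69/10.84² = 0.8824.

0.8824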